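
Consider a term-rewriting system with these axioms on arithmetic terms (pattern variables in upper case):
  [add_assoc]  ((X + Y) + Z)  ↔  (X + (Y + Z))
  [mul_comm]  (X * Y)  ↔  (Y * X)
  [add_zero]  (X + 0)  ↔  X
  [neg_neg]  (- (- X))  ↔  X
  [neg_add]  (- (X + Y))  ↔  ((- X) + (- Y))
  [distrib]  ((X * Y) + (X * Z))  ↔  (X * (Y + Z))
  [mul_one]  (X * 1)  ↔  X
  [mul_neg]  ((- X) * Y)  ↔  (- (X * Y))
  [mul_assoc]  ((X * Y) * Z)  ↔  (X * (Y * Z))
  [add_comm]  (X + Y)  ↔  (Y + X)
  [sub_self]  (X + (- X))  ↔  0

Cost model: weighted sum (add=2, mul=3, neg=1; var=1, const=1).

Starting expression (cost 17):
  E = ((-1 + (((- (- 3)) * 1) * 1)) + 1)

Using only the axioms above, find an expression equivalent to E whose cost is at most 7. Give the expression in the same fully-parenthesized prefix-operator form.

1. [mul_one →] (((- (- 3)) * 1) * 1)  →  ((- (- 3)) * 1);  E = ((-1 + ((- (- 3)) * 1)) + 1)
2. [mul_one →] ((- (- 3)) * 1)  →  (- (- 3));  E = ((-1 + (- (- 3))) + 1)
3. [neg_neg →] (- (- 3))  →  3;  cost 7 ≤ 7, done

((-1 + 3) + 1)   [cost 7]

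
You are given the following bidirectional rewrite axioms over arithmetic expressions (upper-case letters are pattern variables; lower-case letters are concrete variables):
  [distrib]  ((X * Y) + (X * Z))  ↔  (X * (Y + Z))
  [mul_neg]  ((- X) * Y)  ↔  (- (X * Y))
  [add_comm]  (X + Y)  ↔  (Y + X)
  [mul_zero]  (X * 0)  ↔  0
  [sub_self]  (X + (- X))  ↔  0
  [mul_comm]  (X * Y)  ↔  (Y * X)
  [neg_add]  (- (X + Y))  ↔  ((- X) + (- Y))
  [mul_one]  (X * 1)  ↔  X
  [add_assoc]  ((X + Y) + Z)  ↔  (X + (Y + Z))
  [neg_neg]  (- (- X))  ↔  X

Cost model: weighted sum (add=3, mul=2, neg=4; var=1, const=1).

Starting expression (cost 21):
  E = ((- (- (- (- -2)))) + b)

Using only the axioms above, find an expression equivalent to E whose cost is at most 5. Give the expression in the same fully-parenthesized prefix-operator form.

(1) (- (- (- -2)))  =[neg_neg →]=  (- -2)    ⊢ ((- (- -2)) + b)
(2) (- (- -2))  =[neg_neg →]=  -2    ⊢ cost 5, within 5

(-2 + b)   [cost 5]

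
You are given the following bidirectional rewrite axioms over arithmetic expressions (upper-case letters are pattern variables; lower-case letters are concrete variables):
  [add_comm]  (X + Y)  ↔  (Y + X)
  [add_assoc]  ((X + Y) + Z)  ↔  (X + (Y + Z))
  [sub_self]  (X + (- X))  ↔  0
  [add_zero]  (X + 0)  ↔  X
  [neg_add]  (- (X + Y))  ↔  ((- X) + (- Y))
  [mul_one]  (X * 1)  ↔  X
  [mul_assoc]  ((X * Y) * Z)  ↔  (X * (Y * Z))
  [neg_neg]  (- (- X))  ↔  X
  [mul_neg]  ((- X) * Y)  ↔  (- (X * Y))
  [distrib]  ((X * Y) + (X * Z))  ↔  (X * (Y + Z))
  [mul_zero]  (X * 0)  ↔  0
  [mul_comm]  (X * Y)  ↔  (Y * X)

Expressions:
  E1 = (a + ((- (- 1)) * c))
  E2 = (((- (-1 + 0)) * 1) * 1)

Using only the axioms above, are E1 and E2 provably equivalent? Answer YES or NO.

NO

Every axiom is a valid identity, so a rewrite proof would force E1 and E2 to agree under every assignment.
At a=0, c=0: E1 = 0 but E2 = 1; they differ, so no derivation exists.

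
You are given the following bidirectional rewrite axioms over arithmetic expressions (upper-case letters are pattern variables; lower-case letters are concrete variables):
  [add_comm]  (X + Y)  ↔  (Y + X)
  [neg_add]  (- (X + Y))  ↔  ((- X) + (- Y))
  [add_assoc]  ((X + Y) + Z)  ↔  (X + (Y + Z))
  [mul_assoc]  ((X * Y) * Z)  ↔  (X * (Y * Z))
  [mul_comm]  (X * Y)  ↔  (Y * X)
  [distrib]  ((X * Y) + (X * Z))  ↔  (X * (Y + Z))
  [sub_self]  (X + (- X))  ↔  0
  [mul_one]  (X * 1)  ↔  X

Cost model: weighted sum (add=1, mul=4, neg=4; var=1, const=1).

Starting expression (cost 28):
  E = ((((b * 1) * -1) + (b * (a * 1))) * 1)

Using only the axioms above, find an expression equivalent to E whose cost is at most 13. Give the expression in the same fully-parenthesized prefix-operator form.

((b * -1) + (b * a))   [cost 13]

step 1: mul_one (→) rewrites (b * 1) into b, now (((b * -1) + (b * (a * 1))) * 1)
step 2: mul_one (→) rewrites (((b * -1) + (b * (a * 1))) * 1) into ((b * -1) + (b * (a * 1)))
step 3: mul_one (→) rewrites (a * 1) into a, reaching cost 13 (bound 13)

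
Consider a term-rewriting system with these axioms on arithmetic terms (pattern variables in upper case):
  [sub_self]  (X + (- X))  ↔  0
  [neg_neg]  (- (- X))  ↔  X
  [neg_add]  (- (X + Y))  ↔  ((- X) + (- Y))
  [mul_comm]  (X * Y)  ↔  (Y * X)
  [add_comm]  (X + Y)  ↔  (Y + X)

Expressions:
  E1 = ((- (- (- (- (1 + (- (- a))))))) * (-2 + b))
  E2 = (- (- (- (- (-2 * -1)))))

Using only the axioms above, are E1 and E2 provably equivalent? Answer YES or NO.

The axioms are sound identities: if E1 ↔* E2 then E1 and E2 evaluate identically under any assignment.
Under a=0, b=0: E1 evaluates to -2, E2 to 2. Distinct ⇒ no rewrite sequence connects them.

NO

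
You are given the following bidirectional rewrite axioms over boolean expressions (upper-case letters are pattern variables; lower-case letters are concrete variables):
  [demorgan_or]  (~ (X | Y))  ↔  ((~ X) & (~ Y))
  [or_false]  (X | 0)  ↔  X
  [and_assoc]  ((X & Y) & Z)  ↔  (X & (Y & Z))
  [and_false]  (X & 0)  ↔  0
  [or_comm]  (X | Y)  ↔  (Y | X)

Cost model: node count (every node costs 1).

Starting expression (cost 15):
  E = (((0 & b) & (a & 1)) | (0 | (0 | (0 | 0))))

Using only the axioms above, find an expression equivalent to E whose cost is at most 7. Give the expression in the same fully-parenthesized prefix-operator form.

step 1: or_false (→) rewrites (0 | 0) into 0, now (((0 & b) & (a & 1)) | (0 | (0 | 0)))
step 2: or_false (→) rewrites (0 | 0) into 0, now (((0 & b) & (a & 1)) | (0 | 0))
step 3: or_false (→) rewrites (0 | 0) into 0, now (((0 & b) & (a & 1)) | 0)
step 4: or_false (→) rewrites (((0 & b) & (a & 1)) | 0) into ((0 & b) & (a & 1)), reaching cost 7 (bound 7)

((0 & b) & (a & 1))   [cost 7]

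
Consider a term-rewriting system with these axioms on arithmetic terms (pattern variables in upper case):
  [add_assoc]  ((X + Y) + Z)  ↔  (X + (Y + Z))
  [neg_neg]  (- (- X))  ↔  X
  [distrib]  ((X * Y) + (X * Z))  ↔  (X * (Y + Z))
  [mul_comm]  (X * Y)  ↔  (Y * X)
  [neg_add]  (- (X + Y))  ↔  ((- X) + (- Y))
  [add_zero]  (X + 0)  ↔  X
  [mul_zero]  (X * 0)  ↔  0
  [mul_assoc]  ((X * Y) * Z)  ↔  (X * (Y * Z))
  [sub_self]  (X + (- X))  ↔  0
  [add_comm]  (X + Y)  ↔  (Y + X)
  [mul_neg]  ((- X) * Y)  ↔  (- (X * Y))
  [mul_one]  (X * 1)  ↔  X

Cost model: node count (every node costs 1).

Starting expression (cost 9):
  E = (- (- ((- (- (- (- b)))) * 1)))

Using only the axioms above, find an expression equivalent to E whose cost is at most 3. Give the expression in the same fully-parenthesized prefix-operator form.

(1) (- (- b))  =[neg_neg →]=  b    ⊢ (- (- ((- (- b)) * 1)))
(2) ((- (- b)) * 1)  =[mul_one →]=  (- (- b))    ⊢ (- (- (- (- b))))
(3) (- (- (- b)))  =[neg_neg →]=  (- b)    ⊢ cost 3, within 3

(- (- b))   [cost 3]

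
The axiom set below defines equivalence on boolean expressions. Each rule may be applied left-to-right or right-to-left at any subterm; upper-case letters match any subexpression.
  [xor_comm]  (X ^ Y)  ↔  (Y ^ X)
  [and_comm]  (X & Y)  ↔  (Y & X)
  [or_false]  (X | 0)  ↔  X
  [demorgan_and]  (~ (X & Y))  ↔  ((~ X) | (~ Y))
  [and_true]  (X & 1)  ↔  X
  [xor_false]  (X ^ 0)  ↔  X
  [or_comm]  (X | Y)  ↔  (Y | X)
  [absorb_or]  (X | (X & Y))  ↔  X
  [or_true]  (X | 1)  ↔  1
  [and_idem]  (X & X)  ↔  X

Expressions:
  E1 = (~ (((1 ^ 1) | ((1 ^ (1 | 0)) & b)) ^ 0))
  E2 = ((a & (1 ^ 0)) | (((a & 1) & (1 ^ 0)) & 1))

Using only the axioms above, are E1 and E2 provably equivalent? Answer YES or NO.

The axioms are sound identities: if E1 ↔* E2 then E1 and E2 evaluate identically under any assignment.
Under a=0, b=0: E1 evaluates to 1, E2 to 0. Distinct ⇒ no rewrite sequence connects them.

NO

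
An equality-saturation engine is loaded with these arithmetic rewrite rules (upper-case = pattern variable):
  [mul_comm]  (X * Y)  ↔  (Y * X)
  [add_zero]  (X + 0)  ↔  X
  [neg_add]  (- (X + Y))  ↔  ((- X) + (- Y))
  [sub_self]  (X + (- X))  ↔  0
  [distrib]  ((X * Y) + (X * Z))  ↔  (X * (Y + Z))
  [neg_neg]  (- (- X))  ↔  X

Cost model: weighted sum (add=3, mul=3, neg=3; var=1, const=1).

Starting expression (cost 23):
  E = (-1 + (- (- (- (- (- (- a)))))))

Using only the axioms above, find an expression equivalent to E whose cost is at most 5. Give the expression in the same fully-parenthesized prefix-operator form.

(1) (- (- a))  =[neg_neg →]=  a    ⊢ (-1 + (- (- (- (- a)))))
(2) (- (- (- (- a))))  =[neg_neg →]=  (- (- a))    ⊢ (-1 + (- (- a)))
(3) (- (- a))  =[neg_neg →]=  a    ⊢ cost 5, within 5

(-1 + a)   [cost 5]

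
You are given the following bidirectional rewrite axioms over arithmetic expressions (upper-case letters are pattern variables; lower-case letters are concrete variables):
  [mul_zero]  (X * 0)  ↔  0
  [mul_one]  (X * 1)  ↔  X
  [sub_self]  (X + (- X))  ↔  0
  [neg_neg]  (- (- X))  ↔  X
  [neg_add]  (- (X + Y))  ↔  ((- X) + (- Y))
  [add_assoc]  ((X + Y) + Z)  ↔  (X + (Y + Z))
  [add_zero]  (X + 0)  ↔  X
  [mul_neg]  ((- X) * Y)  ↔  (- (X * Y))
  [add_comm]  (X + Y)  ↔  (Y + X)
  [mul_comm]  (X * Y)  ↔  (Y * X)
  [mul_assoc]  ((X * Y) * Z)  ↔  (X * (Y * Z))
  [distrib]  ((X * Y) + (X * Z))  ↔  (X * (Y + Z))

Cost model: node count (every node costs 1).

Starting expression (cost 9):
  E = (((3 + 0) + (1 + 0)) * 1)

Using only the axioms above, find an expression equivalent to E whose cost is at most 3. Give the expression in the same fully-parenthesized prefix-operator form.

(3 + 1)   [cost 3]

(1) (3 + 0)  =[add_zero →]=  3    ⊢ ((3 + (1 + 0)) * 1)
(2) (1 + 0)  =[add_zero →]=  1    ⊢ ((3 + 1) * 1)
(3) ((3 + 1) * 1)  =[mul_one →]=  (3 + 1)    ⊢ cost 3, within 3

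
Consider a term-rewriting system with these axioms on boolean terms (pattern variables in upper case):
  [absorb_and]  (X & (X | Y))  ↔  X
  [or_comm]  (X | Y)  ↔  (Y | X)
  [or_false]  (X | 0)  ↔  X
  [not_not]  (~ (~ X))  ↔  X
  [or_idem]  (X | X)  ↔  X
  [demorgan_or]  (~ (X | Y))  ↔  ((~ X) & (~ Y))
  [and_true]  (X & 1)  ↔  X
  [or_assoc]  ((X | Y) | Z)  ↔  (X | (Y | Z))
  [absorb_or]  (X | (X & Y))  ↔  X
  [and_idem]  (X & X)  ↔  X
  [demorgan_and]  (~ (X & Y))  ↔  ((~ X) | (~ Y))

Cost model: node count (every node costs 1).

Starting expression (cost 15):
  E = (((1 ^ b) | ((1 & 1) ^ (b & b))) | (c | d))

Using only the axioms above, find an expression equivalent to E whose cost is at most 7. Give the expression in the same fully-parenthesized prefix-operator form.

1. [and_idem →] (1 & 1)  →  1;  E = (((1 ^ b) | (1 ^ (b & b))) | (c | d))
2. [and_idem →] (b & b)  →  b;  E = (((1 ^ b) | (1 ^ b)) | (c | d))
3. [or_idem →] ((1 ^ b) | (1 ^ b))  →  (1 ^ b);  cost 7 ≤ 7, done

((1 ^ b) | (c | d))   [cost 7]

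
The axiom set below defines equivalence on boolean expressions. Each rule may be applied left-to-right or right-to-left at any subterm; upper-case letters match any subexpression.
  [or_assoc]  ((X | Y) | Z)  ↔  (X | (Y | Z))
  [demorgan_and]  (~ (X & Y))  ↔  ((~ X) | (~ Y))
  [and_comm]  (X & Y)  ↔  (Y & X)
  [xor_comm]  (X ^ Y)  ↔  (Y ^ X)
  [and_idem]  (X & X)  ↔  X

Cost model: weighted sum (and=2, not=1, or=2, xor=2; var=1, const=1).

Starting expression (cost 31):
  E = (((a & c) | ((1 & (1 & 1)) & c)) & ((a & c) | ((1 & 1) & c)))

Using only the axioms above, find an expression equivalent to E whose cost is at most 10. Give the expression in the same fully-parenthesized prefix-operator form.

((a & c) | (1 & c))   [cost 10]

step 1: and_idem (→) rewrites (1 & 1) into 1, now (((a & c) | ((1 & 1) & c)) & ((a & c) | ((1 & 1) & c)))
step 2: and_idem (→) rewrites (((a & c) | ((1 & 1) & c)) & ((a & c) | ((1 & 1) & c))) into ((a & c) | ((1 & 1) & c))
step 3: and_idem (→) rewrites (1 & 1) into 1, reaching cost 10 (bound 10)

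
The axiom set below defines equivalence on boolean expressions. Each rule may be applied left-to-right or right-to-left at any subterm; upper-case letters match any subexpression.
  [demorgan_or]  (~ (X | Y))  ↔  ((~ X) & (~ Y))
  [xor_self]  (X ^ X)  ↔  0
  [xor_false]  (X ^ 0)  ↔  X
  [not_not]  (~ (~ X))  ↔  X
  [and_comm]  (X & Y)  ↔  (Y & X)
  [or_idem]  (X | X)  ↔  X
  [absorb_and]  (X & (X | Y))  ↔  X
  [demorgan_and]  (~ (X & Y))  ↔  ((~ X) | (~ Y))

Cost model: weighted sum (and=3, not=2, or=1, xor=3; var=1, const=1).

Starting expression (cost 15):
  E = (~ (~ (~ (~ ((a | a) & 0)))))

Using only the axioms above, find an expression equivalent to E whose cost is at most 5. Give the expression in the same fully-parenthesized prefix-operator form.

step 1: not_not (→) rewrites (~ (~ (~ ((a | a) & 0)))) into (~ ((a | a) & 0)), now (~ (~ ((a | a) & 0)))
step 2: or_idem (→) rewrites (a | a) into a, now (~ (~ (a & 0)))
step 3: not_not (→) rewrites (~ (~ (a & 0))) into (a & 0), reaching cost 5 (bound 5)

(a & 0)   [cost 5]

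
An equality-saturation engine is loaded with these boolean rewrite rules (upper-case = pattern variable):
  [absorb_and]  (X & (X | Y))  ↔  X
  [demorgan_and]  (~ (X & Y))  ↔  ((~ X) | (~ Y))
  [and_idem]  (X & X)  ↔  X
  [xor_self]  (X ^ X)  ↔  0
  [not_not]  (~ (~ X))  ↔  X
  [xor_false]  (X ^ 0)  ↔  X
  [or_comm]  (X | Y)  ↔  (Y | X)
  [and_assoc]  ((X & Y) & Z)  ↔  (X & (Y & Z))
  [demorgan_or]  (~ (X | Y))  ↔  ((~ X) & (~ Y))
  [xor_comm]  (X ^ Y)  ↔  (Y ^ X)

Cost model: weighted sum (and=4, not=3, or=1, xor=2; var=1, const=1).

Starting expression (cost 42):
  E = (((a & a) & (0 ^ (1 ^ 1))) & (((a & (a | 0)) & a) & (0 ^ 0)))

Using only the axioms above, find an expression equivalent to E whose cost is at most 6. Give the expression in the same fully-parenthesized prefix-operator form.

1. [absorb_and →] (a & (a | 0))  →  a;  E = (((a & a) & (0 ^ (1 ^ 1))) & ((a & a) & (0 ^ 0)))
2. [xor_self →] (1 ^ 1)  →  0;  E = (((a & a) & (0 ^ 0)) & ((a & a) & (0 ^ 0)))
3. [and_idem →] (((a & a) & (0 ^ 0)) & ((a & a) & (0 ^ 0)))  →  ((a & a) & (0 ^ 0))
4. [xor_false →] (0 ^ 0)  →  0;  E = ((a & a) & 0)
5. [and_idem →] (a & a)  →  a;  cost 6 ≤ 6, done

(a & 0)   [cost 6]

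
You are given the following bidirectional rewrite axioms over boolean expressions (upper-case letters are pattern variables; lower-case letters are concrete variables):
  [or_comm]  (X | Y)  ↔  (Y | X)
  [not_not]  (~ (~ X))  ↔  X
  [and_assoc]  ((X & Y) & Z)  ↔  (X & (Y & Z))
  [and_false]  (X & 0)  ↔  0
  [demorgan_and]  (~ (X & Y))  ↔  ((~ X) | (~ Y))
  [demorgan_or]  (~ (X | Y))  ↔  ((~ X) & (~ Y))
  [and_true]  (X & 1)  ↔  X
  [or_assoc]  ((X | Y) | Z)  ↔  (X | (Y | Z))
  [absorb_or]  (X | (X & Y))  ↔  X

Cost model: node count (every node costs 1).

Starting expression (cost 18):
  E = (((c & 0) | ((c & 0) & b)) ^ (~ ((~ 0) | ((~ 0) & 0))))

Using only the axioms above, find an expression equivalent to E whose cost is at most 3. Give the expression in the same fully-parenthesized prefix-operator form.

(0 ^ 0)   [cost 3]

1. [absorb_or →] ((~ 0) | ((~ 0) & 0))  →  (~ 0);  E = (((c & 0) | ((c & 0) & b)) ^ (~ (~ 0)))
2. [absorb_or →] ((c & 0) | ((c & 0) & b))  →  (c & 0);  E = ((c & 0) ^ (~ (~ 0)))
3. [and_false →] (c & 0)  →  0;  E = (0 ^ (~ (~ 0)))
4. [not_not →] (~ (~ 0))  →  0;  cost 3 ≤ 3, done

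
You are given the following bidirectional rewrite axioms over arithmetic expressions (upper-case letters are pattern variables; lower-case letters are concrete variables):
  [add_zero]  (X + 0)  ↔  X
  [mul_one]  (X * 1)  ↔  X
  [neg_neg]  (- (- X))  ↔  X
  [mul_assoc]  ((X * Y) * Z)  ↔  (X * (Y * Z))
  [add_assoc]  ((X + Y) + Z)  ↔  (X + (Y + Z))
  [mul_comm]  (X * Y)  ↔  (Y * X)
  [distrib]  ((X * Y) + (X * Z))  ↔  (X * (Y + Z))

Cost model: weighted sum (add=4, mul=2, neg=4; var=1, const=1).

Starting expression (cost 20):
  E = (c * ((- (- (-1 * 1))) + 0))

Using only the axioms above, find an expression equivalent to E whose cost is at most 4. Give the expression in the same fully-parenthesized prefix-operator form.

1. [mul_one →] (-1 * 1)  →  -1;  E = (c * ((- (- -1)) + 0))
2. [add_zero →] ((- (- -1)) + 0)  →  (- (- -1));  E = (c * (- (- -1)))
3. [neg_neg →] (- (- -1))  →  -1;  cost 4 ≤ 4, done

(c * -1)   [cost 4]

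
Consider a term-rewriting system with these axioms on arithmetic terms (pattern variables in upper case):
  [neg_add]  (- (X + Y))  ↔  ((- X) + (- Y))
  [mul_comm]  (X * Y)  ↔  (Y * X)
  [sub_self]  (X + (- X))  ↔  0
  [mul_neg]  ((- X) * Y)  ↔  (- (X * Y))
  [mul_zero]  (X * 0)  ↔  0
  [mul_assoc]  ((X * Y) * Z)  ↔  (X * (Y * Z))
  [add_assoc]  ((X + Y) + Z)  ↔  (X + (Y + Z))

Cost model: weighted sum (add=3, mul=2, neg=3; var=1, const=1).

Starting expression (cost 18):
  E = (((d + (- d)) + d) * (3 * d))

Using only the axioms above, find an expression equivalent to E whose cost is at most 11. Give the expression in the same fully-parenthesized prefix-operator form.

((0 + d) * (3 * d))   [cost 11]

step 1: sub_self (→) rewrites (d + (- d)) into 0, reaching cost 11 (bound 11)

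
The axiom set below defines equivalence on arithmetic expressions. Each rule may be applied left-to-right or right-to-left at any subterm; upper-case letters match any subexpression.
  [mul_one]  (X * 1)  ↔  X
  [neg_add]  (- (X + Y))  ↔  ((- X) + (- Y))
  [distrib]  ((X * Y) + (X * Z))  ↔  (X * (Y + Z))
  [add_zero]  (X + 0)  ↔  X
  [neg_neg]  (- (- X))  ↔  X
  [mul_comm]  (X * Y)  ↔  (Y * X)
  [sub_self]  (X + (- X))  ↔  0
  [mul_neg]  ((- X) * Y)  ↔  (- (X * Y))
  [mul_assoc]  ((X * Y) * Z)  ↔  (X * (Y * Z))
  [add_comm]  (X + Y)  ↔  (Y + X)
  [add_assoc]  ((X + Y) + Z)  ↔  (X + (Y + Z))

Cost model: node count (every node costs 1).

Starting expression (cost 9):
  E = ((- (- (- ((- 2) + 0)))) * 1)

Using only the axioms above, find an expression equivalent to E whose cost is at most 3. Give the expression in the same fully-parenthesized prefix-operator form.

(1) (- (- ((- 2) + 0)))  =[neg_neg →]=  ((- 2) + 0)    ⊢ ((- ((- 2) + 0)) * 1)
(2) ((- 2) + 0)  =[add_zero →]=  (- 2)    ⊢ ((- (- 2)) * 1)
(3) ((- (- 2)) * 1)  =[mul_one →]=  (- (- 2))    ⊢ cost 3, within 3

(- (- 2))   [cost 3]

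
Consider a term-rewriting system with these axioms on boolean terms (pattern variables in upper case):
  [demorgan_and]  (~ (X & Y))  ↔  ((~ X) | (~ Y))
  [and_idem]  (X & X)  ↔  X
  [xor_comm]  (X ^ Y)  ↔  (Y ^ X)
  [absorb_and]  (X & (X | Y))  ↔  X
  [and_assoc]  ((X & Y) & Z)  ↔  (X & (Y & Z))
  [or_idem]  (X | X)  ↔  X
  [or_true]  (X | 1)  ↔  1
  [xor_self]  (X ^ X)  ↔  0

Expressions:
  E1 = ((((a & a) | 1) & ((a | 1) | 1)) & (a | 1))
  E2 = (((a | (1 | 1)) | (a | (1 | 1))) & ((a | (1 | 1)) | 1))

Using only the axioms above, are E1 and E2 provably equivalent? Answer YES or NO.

YES

step 1: and_idem (→) rewrites (a & a) into a, now (((a | 1) & ((a | 1) | 1)) & (a | 1))
step 2: absorb_and (→) rewrites ((a | 1) & ((a | 1) | 1)) into (a | 1), now ((a | 1) & (a | 1))
step 3: and_idem (→) rewrites ((a | 1) & (a | 1)) into (a | 1)
step 4: or_idem (←) rewrites 1 into (1 | 1), now (a | (1 | 1))
step 5: absorb_and (←) rewrites (a | (1 | 1)) into ((a | (1 | 1)) & ((a | (1 | 1)) | 1))
step 6: or_idem (←) rewrites (a | (1 | 1)) into ((a | (1 | 1)) | (a | (1 | 1))), which is E2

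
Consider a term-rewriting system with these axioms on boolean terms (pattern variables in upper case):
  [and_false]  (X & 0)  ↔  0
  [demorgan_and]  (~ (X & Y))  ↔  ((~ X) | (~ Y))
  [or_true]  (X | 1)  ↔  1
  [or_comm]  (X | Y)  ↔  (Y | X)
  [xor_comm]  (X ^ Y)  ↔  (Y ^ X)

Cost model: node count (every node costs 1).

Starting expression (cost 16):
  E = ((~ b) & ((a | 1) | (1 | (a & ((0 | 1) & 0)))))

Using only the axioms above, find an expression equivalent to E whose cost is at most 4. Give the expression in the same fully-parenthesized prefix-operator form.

(1) (0 | 1)  =[or_true →]=  1    ⊢ ((~ b) & ((a | 1) | (1 | (a & (1 & 0)))))
(2) (a | 1)  =[or_true →]=  1    ⊢ ((~ b) & (1 | (1 | (a & (1 & 0)))))
(3) (1 | (a & (1 & 0)))  =[or_comm →]=  ((a & (1 & 0)) | 1)    ⊢ ((~ b) & (1 | ((a & (1 & 0)) | 1)))
(4) (1 & 0)  =[and_false →]=  0    ⊢ ((~ b) & (1 | ((a & 0) | 1)))
(5) (1 | ((a & 0) | 1))  =[or_comm →]=  (((a & 0) | 1) | 1)    ⊢ ((~ b) & (((a & 0) | 1) | 1))
(6) (a & 0)  =[and_false →]=  0    ⊢ ((~ b) & ((0 | 1) | 1))
(7) (0 | 1)  =[or_true →]=  1    ⊢ ((~ b) & (1 | 1))
(8) (1 | 1)  =[or_true →]=  1    ⊢ cost 4, within 4

((~ b) & 1)   [cost 4]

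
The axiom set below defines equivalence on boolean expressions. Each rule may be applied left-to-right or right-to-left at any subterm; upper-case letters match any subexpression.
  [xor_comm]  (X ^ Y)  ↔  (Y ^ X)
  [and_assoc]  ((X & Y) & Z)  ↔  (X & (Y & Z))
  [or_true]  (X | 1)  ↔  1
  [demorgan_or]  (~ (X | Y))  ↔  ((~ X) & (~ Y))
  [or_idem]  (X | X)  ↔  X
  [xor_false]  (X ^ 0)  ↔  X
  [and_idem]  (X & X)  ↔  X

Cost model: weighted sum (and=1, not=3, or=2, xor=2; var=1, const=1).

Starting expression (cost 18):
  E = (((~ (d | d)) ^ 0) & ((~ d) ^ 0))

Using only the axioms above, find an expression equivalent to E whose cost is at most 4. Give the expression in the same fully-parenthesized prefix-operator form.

(~ d)   [cost 4]

(1) (d | d)  =[or_idem →]=  d    ⊢ (((~ d) ^ 0) & ((~ d) ^ 0))
(2) (((~ d) ^ 0) & ((~ d) ^ 0))  =[and_idem →]=  ((~ d) ^ 0)
(3) ((~ d) ^ 0)  =[xor_false →]=  (~ d)    ⊢ cost 4, within 4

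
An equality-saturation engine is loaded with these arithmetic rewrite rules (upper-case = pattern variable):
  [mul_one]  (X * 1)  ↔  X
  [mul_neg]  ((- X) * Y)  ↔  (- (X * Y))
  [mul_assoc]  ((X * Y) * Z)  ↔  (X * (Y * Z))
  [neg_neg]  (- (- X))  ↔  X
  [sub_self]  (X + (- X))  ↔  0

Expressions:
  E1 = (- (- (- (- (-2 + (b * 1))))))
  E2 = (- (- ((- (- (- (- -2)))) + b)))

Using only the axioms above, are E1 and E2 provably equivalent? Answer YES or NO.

YES

1. [mul_one →] (b * 1)  →  b;  E1 = (- (- (- (- (-2 + b)))))
2. [neg_neg →] (- (- (-2 + b)))  →  (-2 + b);  E1 = (- (- (-2 + b)))
3. [neg_neg ←] -2  →  (- (- -2));  E1 = (- (- ((- (- -2)) + b)))
4. [neg_neg ←] -2  →  (- (- -2));  this is E2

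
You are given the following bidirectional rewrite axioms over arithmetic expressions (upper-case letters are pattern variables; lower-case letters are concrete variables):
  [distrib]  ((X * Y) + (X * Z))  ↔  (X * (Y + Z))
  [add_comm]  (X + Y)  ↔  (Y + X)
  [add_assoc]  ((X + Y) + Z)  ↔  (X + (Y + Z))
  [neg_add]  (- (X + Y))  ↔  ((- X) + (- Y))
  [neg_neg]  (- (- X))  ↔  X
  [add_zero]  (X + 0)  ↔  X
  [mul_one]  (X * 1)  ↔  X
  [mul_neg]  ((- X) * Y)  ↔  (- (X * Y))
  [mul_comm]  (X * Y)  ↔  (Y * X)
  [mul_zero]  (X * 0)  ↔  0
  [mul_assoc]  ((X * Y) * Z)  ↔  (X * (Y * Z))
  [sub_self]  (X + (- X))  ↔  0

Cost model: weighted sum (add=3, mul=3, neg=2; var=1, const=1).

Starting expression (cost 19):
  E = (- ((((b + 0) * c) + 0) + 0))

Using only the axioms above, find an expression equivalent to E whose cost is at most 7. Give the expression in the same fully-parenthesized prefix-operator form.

(1) (((b + 0) * c) + 0)  =[add_zero →]=  ((b + 0) * c)    ⊢ (- (((b + 0) * c) + 0))
(2) (((b + 0) * c) + 0)  =[add_zero →]=  ((b + 0) * c)    ⊢ (- ((b + 0) * c))
(3) (b + 0)  =[add_zero →]=  b    ⊢ cost 7, within 7

(- (b * c))   [cost 7]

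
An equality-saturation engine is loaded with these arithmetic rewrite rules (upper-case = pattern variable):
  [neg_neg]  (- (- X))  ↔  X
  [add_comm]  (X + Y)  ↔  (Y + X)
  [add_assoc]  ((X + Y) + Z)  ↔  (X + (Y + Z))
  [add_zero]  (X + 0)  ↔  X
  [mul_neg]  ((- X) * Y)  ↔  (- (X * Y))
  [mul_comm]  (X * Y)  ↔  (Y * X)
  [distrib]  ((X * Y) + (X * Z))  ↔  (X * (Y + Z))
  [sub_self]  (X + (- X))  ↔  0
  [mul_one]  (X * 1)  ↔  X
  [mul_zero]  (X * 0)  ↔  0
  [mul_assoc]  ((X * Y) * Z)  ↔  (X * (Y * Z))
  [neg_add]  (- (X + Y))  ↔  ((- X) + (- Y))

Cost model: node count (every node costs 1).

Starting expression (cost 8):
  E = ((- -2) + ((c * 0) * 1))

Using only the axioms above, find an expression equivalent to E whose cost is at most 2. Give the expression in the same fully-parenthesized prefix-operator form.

(- -2)   [cost 2]

step 1: mul_one (→) rewrites ((c * 0) * 1) into (c * 0), now ((- -2) + (c * 0))
step 2: mul_zero (→) rewrites (c * 0) into 0, now ((- -2) + 0)
step 3: add_zero (→) rewrites ((- -2) + 0) into (- -2), reaching cost 2 (bound 2)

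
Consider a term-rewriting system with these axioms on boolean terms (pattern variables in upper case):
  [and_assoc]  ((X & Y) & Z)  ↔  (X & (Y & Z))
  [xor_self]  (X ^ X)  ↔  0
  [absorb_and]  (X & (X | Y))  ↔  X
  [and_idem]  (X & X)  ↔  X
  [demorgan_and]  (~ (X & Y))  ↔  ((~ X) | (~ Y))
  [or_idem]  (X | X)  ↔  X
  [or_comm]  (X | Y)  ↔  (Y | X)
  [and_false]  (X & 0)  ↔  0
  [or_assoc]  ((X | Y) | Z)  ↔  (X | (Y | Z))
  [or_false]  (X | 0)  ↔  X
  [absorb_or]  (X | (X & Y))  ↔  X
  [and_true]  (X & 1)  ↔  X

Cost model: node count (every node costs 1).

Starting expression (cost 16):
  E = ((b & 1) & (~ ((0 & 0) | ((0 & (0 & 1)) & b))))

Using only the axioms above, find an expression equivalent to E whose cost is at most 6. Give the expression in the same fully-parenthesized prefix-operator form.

((b & 1) & (~ 0))   [cost 6]

(1) (0 & 1)  =[and_true →]=  0    ⊢ ((b & 1) & (~ ((0 & 0) | ((0 & 0) & b))))
(2) ((0 & 0) | ((0 & 0) & b))  =[absorb_or →]=  (0 & 0)    ⊢ ((b & 1) & (~ (0 & 0)))
(3) (0 & 0)  =[and_idem →]=  0    ⊢ cost 6, within 6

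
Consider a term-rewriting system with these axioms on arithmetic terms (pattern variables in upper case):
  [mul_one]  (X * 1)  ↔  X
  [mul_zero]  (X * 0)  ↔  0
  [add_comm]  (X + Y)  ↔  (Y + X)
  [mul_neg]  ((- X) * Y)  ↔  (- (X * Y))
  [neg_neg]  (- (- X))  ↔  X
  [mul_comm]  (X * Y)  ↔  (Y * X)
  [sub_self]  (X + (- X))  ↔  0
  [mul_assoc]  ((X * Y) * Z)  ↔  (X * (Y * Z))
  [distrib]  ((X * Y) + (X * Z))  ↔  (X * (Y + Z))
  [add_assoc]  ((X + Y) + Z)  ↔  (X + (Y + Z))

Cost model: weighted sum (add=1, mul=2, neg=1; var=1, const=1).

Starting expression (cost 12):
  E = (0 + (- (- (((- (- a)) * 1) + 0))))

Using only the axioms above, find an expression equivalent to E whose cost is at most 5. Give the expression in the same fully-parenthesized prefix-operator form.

1. [mul_one →] ((- (- a)) * 1)  →  (- (- a));  E = (0 + (- (- ((- (- a)) + 0))))
2. [neg_neg →] (- (- ((- (- a)) + 0)))  →  ((- (- a)) + 0);  E = (0 + ((- (- a)) + 0))
3. [neg_neg →] (- (- a))  →  a;  cost 5 ≤ 5, done

(0 + (a + 0))   [cost 5]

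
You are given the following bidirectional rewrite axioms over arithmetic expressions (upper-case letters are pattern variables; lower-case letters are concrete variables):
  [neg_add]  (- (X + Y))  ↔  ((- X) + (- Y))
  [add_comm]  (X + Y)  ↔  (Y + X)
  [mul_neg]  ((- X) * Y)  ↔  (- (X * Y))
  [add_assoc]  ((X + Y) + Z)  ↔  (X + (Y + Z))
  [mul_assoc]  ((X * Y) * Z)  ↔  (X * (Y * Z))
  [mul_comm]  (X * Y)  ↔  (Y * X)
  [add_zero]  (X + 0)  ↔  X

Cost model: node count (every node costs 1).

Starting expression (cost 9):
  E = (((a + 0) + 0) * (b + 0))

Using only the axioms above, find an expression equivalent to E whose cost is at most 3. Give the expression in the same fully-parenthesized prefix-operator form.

(a * b)   [cost 3]

1. [add_zero →] (a + 0)  →  a;  E = ((a + 0) * (b + 0))
2. [add_zero →] (b + 0)  →  b;  E = ((a + 0) * b)
3. [add_zero →] (a + 0)  →  a;  cost 3 ≤ 3, done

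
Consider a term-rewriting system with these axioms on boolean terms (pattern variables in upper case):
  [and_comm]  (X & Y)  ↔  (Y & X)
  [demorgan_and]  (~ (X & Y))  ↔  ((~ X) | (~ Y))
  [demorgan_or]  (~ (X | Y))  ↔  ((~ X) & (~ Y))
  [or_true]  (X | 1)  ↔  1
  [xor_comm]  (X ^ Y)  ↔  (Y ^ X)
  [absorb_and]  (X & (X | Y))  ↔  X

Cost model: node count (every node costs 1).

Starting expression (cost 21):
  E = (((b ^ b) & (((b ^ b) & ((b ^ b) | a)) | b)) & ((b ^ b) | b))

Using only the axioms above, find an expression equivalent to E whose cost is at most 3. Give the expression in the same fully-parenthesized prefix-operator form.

(b ^ b)   [cost 3]

1. [absorb_and →] ((b ^ b) & ((b ^ b) | a))  →  (b ^ b);  E = (((b ^ b) & ((b ^ b) | b)) & ((b ^ b) | b))
2. [absorb_and →] ((b ^ b) & ((b ^ b) | b))  →  (b ^ b);  E = ((b ^ b) & ((b ^ b) | b))
3. [absorb_and →] ((b ^ b) & ((b ^ b) | b))  →  (b ^ b);  cost 3 ≤ 3, done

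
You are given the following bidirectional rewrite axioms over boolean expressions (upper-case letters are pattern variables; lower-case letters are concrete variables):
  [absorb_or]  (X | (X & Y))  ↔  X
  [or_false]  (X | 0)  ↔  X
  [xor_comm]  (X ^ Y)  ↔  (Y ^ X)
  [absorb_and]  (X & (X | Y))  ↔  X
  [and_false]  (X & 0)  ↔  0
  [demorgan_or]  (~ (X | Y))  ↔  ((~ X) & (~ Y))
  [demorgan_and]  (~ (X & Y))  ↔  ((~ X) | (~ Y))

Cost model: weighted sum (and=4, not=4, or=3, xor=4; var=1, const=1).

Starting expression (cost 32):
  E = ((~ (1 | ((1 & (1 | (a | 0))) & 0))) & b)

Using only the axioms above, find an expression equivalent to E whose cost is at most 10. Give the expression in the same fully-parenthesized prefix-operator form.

((~ 1) & b)   [cost 10]

step 1: or_false (→) rewrites (a | 0) into a, now ((~ (1 | ((1 & (1 | a)) & 0))) & b)
step 2: absorb_and (→) rewrites (1 & (1 | a)) into 1, now ((~ (1 | (1 & 0))) & b)
step 3: absorb_or (→) rewrites (1 | (1 & 0)) into 1, reaching cost 10 (bound 10)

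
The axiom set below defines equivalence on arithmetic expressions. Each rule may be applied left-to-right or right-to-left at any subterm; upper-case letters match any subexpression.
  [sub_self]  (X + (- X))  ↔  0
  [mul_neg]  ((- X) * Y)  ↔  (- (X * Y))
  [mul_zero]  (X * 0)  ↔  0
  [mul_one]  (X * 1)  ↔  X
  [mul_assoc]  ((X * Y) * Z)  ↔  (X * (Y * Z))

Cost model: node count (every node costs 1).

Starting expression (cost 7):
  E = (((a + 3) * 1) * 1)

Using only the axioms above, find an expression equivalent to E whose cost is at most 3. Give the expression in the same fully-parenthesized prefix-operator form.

(a + 3)   [cost 3]

(1) (((a + 3) * 1) * 1)  =[mul_assoc →]=  ((a + 3) * (1 * 1))
(2) (1 * 1)  =[mul_one →]=  1    ⊢ ((a + 3) * 1)
(3) ((a + 3) * 1)  =[mul_one →]=  (a + 3)    ⊢ cost 3, within 3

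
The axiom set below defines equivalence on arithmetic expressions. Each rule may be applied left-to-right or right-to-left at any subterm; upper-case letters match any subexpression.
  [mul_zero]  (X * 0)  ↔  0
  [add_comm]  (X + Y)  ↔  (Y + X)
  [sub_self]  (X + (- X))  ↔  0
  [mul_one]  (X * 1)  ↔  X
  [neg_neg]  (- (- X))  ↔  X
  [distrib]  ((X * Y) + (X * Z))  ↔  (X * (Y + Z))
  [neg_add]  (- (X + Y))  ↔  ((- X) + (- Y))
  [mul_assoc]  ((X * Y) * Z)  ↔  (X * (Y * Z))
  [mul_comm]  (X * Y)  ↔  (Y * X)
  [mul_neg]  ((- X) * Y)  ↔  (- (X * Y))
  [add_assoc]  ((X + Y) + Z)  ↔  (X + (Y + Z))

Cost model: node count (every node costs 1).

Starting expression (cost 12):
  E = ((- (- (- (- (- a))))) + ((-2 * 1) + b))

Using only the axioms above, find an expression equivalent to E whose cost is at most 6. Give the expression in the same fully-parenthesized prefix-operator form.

((- a) + (-2 + b))   [cost 6]

1. [mul_one →] (-2 * 1)  →  -2;  E = ((- (- (- (- (- a))))) + (-2 + b))
2. [neg_neg →] (- (- (- (- (- a)))))  →  (- (- (- a)));  E = ((- (- (- a))) + (-2 + b))
3. [neg_neg →] (- (- (- a)))  →  (- a);  cost 6 ≤ 6, done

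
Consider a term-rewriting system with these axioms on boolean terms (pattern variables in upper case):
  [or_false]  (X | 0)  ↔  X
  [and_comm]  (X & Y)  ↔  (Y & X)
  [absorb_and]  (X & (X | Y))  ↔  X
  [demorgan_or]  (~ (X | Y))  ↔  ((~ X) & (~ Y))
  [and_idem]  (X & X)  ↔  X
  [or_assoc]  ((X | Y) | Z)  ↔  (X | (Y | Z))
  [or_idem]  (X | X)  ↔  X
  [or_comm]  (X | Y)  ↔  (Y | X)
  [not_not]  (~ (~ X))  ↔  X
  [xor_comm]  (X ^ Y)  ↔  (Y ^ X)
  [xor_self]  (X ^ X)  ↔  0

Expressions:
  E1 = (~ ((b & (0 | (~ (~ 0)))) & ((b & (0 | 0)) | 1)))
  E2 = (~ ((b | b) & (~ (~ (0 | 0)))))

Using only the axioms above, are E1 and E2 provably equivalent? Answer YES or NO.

YES

step 1: not_not (→) rewrites (~ (~ 0)) into 0, now (~ ((b & (0 | 0)) & ((b & (0 | 0)) | 1)))
step 2: absorb_and (→) rewrites ((b & (0 | 0)) & ((b & (0 | 0)) | 1)) into (b & (0 | 0)), now (~ (b & (0 | 0)))
step 3: not_not (←) rewrites (0 | 0) into (~ (~ (0 | 0))), now (~ (b & (~ (~ (0 | 0)))))
step 4: or_idem (←) rewrites b into (b | b), which is E2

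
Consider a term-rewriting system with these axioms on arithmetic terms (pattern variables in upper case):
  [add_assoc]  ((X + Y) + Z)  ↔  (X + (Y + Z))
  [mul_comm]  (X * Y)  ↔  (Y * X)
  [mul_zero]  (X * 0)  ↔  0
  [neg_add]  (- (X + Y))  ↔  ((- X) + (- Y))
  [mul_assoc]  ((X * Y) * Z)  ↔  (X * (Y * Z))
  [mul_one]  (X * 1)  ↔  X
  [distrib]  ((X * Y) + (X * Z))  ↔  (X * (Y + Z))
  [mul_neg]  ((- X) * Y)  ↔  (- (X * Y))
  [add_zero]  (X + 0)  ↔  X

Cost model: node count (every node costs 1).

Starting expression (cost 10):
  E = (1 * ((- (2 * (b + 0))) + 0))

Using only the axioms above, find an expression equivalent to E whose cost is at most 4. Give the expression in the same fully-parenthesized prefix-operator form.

(- (2 * b))   [cost 4]

1. [add_zero →] ((- (2 * (b + 0))) + 0)  →  (- (2 * (b + 0)));  E = (1 * (- (2 * (b + 0))))
2. [add_zero →] (b + 0)  →  b;  E = (1 * (- (2 * b)))
3. [mul_comm →] (1 * (- (2 * b)))  →  ((- (2 * b)) * 1)
4. [mul_one →] ((- (2 * b)) * 1)  →  (- (2 * b));  cost 4 ≤ 4, done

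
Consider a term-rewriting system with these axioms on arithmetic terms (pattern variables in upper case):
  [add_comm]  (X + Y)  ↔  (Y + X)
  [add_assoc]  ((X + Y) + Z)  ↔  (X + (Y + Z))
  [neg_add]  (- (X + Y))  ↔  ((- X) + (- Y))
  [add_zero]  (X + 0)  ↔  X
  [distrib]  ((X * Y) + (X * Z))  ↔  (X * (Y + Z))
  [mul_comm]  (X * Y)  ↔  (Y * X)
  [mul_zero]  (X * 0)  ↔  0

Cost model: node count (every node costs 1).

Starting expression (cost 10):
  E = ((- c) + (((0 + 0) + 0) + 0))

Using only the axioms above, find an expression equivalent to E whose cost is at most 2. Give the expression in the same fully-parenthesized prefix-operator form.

step 1: add_zero (→) rewrites ((0 + 0) + 0) into (0 + 0), now ((- c) + ((0 + 0) + 0))
step 2: add_zero (→) rewrites ((0 + 0) + 0) into (0 + 0), now ((- c) + (0 + 0))
step 3: add_zero (→) rewrites (0 + 0) into 0, now ((- c) + 0)
step 4: add_zero (→) rewrites ((- c) + 0) into (- c), reaching cost 2 (bound 2)

(- c)   [cost 2]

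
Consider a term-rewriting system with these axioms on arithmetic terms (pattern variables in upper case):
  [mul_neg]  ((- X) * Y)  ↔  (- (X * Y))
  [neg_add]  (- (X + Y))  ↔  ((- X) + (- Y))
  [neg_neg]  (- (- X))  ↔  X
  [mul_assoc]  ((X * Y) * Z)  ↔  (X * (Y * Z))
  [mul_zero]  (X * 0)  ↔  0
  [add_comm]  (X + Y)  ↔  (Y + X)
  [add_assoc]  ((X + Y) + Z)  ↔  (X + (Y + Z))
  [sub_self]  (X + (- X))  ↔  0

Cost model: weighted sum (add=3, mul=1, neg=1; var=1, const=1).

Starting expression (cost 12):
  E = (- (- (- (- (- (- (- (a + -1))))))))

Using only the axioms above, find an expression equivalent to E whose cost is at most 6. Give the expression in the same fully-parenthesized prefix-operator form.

1. [neg_neg →] (- (- (- (- (- (- (- (a + -1))))))))  →  (- (- (- (- (- (a + -1))))))
2. [neg_neg →] (- (- (- (- (a + -1)))))  →  (- (- (a + -1)));  E = (- (- (- (a + -1))))
3. [neg_neg →] (- (- (- (a + -1))))  →  (- (a + -1));  cost 6 ≤ 6, done

(- (a + -1))   [cost 6]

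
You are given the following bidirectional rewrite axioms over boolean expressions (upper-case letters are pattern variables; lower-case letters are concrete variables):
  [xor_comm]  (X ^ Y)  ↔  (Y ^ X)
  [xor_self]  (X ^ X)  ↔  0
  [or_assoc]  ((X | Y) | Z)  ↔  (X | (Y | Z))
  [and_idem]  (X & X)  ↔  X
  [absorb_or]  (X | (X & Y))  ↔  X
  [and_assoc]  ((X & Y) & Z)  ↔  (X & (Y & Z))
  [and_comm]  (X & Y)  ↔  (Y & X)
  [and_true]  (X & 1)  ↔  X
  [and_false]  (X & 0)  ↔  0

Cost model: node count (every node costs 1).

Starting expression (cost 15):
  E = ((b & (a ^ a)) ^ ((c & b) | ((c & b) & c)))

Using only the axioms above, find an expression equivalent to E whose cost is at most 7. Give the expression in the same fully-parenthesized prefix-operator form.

((c & b) ^ (b & 0))   [cost 7]

(1) ((b & (a ^ a)) ^ ((c & b) | ((c & b) & c)))  =[xor_comm →]=  (((c & b) | ((c & b) & c)) ^ (b & (a ^ a)))
(2) ((c & b) | ((c & b) & c))  =[absorb_or →]=  (c & b)    ⊢ ((c & b) ^ (b & (a ^ a)))
(3) (a ^ a)  =[xor_self →]=  0    ⊢ cost 7, within 7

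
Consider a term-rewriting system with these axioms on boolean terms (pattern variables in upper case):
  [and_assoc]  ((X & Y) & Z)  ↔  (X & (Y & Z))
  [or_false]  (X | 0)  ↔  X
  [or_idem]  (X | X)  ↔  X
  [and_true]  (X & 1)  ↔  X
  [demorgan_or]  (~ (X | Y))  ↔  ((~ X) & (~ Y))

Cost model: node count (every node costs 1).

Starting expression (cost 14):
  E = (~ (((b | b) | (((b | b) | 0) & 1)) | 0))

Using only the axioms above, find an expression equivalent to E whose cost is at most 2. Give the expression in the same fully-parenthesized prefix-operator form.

1. [or_false →] (((b | b) | (((b | b) | 0) & 1)) | 0)  →  ((b | b) | (((b | b) | 0) & 1));  E = (~ ((b | b) | (((b | b) | 0) & 1)))
2. [and_true →] (((b | b) | 0) & 1)  →  ((b | b) | 0);  E = (~ ((b | b) | ((b | b) | 0)))
3. [or_false →] ((b | b) | 0)  →  (b | b);  E = (~ ((b | b) | (b | b)))
4. [or_idem →] ((b | b) | (b | b))  →  (b | b);  E = (~ (b | b))
5. [or_idem →] (b | b)  →  b;  cost 2 ≤ 2, done

(~ b)   [cost 2]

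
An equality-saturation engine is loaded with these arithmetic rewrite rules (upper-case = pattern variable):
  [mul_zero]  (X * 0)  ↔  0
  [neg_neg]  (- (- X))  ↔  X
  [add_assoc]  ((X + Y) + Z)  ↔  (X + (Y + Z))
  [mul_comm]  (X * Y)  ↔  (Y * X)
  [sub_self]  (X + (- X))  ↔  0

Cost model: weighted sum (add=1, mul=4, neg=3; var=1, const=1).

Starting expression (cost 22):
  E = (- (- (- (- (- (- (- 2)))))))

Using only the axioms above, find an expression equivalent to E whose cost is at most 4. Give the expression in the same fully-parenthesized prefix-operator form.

step 1: neg_neg (→) rewrites (- (- 2)) into 2, now (- (- (- (- (- 2)))))
step 2: neg_neg (→) rewrites (- (- (- 2))) into (- 2), now (- (- (- 2)))
step 3: neg_neg (→) rewrites (- (- 2)) into 2, reaching cost 4 (bound 4)

(- 2)   [cost 4]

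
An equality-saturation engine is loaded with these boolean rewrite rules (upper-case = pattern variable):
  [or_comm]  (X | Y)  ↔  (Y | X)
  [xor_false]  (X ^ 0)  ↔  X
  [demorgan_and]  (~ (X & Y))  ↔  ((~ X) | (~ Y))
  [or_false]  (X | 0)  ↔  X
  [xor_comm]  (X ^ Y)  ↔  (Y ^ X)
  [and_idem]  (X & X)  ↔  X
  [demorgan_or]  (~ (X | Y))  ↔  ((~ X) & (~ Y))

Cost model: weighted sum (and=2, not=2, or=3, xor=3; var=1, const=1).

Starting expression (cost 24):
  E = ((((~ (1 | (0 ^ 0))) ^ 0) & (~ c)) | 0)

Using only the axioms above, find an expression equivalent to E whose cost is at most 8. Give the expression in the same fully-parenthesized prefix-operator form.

((~ 1) & (~ c))   [cost 8]

(1) ((~ (1 | (0 ^ 0))) ^ 0)  =[xor_false →]=  (~ (1 | (0 ^ 0)))    ⊢ (((~ (1 | (0 ^ 0))) & (~ c)) | 0)
(2) (0 ^ 0)  =[xor_false →]=  0    ⊢ (((~ (1 | 0)) & (~ c)) | 0)
(3) (1 | 0)  =[or_false →]=  1    ⊢ (((~ 1) & (~ c)) | 0)
(4) (((~ 1) & (~ c)) | 0)  =[or_false →]=  ((~ 1) & (~ c))    ⊢ cost 8, within 8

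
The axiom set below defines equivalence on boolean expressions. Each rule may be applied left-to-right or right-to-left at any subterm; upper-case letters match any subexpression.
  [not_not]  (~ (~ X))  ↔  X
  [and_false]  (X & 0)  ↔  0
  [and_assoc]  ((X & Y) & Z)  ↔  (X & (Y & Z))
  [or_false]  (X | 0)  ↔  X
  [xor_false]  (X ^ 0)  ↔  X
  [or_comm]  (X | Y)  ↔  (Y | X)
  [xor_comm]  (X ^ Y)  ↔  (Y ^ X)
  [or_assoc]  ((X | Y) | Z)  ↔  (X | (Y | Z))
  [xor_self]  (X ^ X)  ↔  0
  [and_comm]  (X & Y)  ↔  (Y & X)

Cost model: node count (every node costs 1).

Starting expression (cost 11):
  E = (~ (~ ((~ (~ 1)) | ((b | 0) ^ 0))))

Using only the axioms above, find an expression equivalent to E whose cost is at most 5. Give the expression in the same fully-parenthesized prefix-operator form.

(1 | (b ^ 0))   [cost 5]

1. [not_not →] (~ (~ 1))  →  1;  E = (~ (~ (1 | ((b | 0) ^ 0))))
2. [not_not →] (~ (~ (1 | ((b | 0) ^ 0))))  →  (1 | ((b | 0) ^ 0))
3. [or_false →] (b | 0)  →  b;  cost 5 ≤ 5, done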